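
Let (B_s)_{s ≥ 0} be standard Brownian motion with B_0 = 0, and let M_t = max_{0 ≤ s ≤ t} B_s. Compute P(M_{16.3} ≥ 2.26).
P(M_{16.3} ≥ 2.26) = 2·P(B_{16.3} ≥ 2.26) = 2(1 − Φ(2.26/√16.3)) ≈ 0.5756

By the reflection principle for Brownian motion, P(M_t ≥ a) = 2 · P(B_t ≥ a) for a ≥ 0. Since B_t ~ N(0, t), P(B_t ≥ 2.26) = 1 − Φ(2.26/√t) = 1 − Φ(2.26/√16.3) = 1 − Φ(0.5598). So
  P(M_{16.3} ≥ 2.26) = 2(1 − Φ(0.5598)) ≈ 0.5756.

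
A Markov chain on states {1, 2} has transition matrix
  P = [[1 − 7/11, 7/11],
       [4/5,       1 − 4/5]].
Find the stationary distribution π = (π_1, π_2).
π_1 = 44/79, π_2 = 35/79

Solve πP = π with π_1 + π_2 = 1. From πP = π: π_1 · (1 − 7/11) + π_2 · 4/5 = π_1 ⇒ π_2 · 4/5 = π_1 · 7/11 ⇒ π_2/π_1 = (7/11)/(4/5) = 35/44. Together with π_1 + π_2 = 1:
  π_1 = (4/5)/(7/11 + 4/5) = (4/5)/(79/55) = 44/79,
  π_2 = (7/11)/(7/11 + 4/5) = (7/11)/(79/55) = 35/79.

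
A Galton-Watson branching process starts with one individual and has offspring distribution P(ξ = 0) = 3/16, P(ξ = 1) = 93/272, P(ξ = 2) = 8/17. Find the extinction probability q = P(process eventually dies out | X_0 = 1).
q = 51/128

The pgf is f(s) = 3/16 + 93/272·s + 8/17·s². The extinction probability q is the smallest fixed point of f in [0, 1]. Setting s = f(s):
  8/17·s² + (93/272 − 1)·s + 3/16 = 0
  8/17·s² − (3/16 + 8/17)·s + 3/16 = 0
which factors as (s − 1)·(8/17·s − 3/16) = 0, giving roots s = 1 and s = (3/16)/(8/17) = 51/128.
Mean offspring μ = 93/272 + 2·8/17 = 349/272 > 1 (supercritical), so q < 1. The extinction probability is the smaller root: q = (3/16)/(8/17) = 51/128.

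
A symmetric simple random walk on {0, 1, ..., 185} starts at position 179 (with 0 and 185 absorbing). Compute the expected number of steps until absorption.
E[τ | X_0 = 179] = 1074

Let v_k = E[τ | X_0 = k]. Boundary: v_0 = v_185 = 0. Recurrence: v_k = 1 + (v_{k-1} + v_{k+1})/2 for 1 ≤ k ≤ 184. The particular solution to v_k − (v_{k-1} + v_{k+1})/2 = 1 is v_k = −k^2. Adding homogeneous solution A + B k and matching boundaries gives v_k = k (185 − k). Substituting k = 179: v_179 = 179 · 6 = 1074.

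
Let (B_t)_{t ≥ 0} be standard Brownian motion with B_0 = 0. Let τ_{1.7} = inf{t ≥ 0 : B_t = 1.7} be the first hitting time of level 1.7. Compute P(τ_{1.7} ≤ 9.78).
P(τ_{1.7} ≤ 9.78) = 2(1 − Φ(1.7/√9.78)) = 2(1 − Φ(0.5436)) ≈ 0.5867

By the reflection principle for standard BM, P(τ_b ≤ t) = 2 · P(B_t ≥ b). Since B_t ~ N(0, t), P(B_t ≥ 1.7) = 1 − Φ(1.7/√t) = 1 − Φ(1.7/√9.78) = 1 − Φ(0.5436) ≈ 0.29336. Doubling: P(τ_{1.7} ≤ 9.78) ≈ 2 · 0.29336 = 0.58672 ≈ 0.5867.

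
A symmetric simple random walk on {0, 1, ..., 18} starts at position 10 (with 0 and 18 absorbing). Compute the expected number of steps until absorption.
E[τ | X_0 = 10] = 80

Let v_k = E[τ | X_0 = k]. Boundary: v_0 = v_18 = 0. Recurrence: v_k = 1 + (v_{k-1} + v_{k+1})/2 for 1 ≤ k ≤ 17. The particular solution to v_k − (v_{k-1} + v_{k+1})/2 = 1 is v_k = −k^2. Adding homogeneous solution A + B k and matching boundaries gives v_k = k (18 − k). Substituting k = 10: v_10 = 10 · 8 = 80.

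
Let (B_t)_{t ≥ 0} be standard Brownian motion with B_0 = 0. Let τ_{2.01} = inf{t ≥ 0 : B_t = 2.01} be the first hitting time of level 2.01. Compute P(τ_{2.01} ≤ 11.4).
P(τ_{2.01} ≤ 11.4) = 2(1 − Φ(2.01/√11.4)) = 2(1 − Φ(0.5953)) ≈ 0.5516

By the reflection principle for standard BM, P(τ_b ≤ t) = 2 · P(B_t ≥ b). Since B_t ~ N(0, t), P(B_t ≥ 2.01) = 1 − Φ(2.01/√t) = 1 − Φ(2.01/√11.4) = 1 − Φ(0.5953) ≈ 0.27582. Doubling: P(τ_{2.01} ≤ 11.4) ≈ 2 · 0.27582 = 0.55164 ≈ 0.5516.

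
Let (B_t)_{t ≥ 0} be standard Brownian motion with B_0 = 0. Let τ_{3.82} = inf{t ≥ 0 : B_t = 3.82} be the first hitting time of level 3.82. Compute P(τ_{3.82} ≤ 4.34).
P(τ_{3.82} ≤ 4.34) = 2(1 − Φ(3.82/√4.34)) = 2(1 − Φ(1.8337)) ≈ 0.0667

By the reflection principle for standard BM, P(τ_b ≤ t) = 2 · P(B_t ≥ b). Since B_t ~ N(0, t), P(B_t ≥ 3.82) = 1 − Φ(3.82/√t) = 1 − Φ(3.82/√4.34) = 1 − Φ(1.8337) ≈ 0.03335. Doubling: P(τ_{3.82} ≤ 4.34) ≈ 2 · 0.03335 = 0.06670 ≈ 0.0667.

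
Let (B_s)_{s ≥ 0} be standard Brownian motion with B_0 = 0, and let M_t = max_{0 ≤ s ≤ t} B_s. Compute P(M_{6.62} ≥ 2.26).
P(M_{6.62} ≥ 2.26) = 2·P(B_{6.62} ≥ 2.26) = 2(1 − Φ(2.26/√6.62)) ≈ 0.3797

By the reflection principle for Brownian motion, P(M_t ≥ a) = 2 · P(B_t ≥ a) for a ≥ 0. Since B_t ~ N(0, t), P(B_t ≥ 2.26) = 1 − Φ(2.26/√t) = 1 − Φ(2.26/√6.62) = 1 − Φ(0.8784). So
  P(M_{6.62} ≥ 2.26) = 2(1 − Φ(0.8784)) ≈ 0.3797.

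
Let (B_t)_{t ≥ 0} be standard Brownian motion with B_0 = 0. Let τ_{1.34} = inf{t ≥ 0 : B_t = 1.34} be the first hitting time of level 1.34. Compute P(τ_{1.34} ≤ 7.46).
P(τ_{1.34} ≤ 7.46) = 2(1 − Φ(1.34/√7.46)) = 2(1 − Φ(0.4906)) ≈ 0.6237

By the reflection principle for standard BM, P(τ_b ≤ t) = 2 · P(B_t ≥ b). Since B_t ~ N(0, t), P(B_t ≥ 1.34) = 1 − Φ(1.34/√t) = 1 − Φ(1.34/√7.46) = 1 − Φ(0.4906) ≈ 0.31185. Doubling: P(τ_{1.34} ≤ 7.46) ≈ 2 · 0.31185 = 0.62370 ≈ 0.6237.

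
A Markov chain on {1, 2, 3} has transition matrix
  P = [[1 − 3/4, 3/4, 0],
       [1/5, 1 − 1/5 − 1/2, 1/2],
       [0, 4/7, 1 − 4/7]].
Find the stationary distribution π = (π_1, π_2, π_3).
π = (32/257, 120/257, 105/257)

This is a birth-death chain on three states, which satisfies detailed balance: π_1 · P_{12} = π_2 · P_{21} and π_2 · P_{23} = π_3 · P_{32}.
From π_1 · 3/4 = π_2 · 1/5: π_2/π_1 = (3/4)/(1/5) = 15/4.
From π_2 · 1/2 = π_3 · 4/7: π_3/π_2 = (1/2)/(4/7) = 7/8.
Take π_1 proportional to 1; then unnormalized π = (1, 15/4, 105/32). Normalize by dividing by the sum 257/32:
  π = (32/257, 120/257, 105/257).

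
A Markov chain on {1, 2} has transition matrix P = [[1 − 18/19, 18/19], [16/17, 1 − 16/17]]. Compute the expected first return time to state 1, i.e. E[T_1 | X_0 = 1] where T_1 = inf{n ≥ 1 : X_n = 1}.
E[T_1 | X_0 = 1] = 1/π_1 = 305/152

For an irreducible recurrent Markov chain with stationary distribution π, E[T_i | X_0 = i] = 1/π_i (Kac's formula). Here π_1 = (16/17)/(18/19 + 16/17) = (16/17)/(610/323) = 152/305, so E[T_1 | X_0 = 1] = 1/π_1 = (18/19 + 16/17)/(16/17) = (610/323)/(16/17) = 305/152.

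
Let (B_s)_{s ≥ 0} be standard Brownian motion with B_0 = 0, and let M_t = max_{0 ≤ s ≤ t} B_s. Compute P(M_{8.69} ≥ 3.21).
P(M_{8.69} ≥ 3.21) = 2·P(B_{8.69} ≥ 3.21) = 2(1 − Φ(3.21/√8.69)) ≈ 0.2762

By the reflection principle for Brownian motion, P(M_t ≥ a) = 2 · P(B_t ≥ a) for a ≥ 0. Since B_t ~ N(0, t), P(B_t ≥ 3.21) = 1 − Φ(3.21/√t) = 1 − Φ(3.21/√8.69) = 1 − Φ(1.0889). So
  P(M_{8.69} ≥ 3.21) = 2(1 − Φ(1.0889)) ≈ 0.2762.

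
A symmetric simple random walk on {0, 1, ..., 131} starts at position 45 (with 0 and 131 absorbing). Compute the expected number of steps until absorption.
E[τ | X_0 = 45] = 3870

Let v_k = E[τ | X_0 = k]. Boundary: v_0 = v_131 = 0. Recurrence: v_k = 1 + (v_{k-1} + v_{k+1})/2 for 1 ≤ k ≤ 130. The particular solution to v_k − (v_{k-1} + v_{k+1})/2 = 1 is v_k = −k^2. Adding homogeneous solution A + B k and matching boundaries gives v_k = k (131 − k). Substituting k = 45: v_45 = 45 · 86 = 3870.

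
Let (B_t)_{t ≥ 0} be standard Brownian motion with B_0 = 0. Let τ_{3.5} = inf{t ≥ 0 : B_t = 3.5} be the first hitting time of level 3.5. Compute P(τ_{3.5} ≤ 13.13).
P(τ_{3.5} ≤ 13.13) = 2(1 − Φ(3.5/√13.13)) = 2(1 − Φ(0.9659)) ≈ 0.3341

By the reflection principle for standard BM, P(τ_b ≤ t) = 2 · P(B_t ≥ b). Since B_t ~ N(0, t), P(B_t ≥ 3.5) = 1 − Φ(3.5/√t) = 1 − Φ(3.5/√13.13) = 1 − Φ(0.9659) ≈ 0.16705. Doubling: P(τ_{3.5} ≤ 13.13) ≈ 2 · 0.16705 = 0.33410 ≈ 0.3341.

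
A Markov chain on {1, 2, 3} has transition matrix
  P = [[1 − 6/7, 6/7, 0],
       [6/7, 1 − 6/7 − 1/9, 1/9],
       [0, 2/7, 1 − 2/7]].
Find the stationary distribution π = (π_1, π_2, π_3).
π = (18/43, 18/43, 7/43)

This is a birth-death chain on three states, which satisfies detailed balance: π_1 · P_{12} = π_2 · P_{21} and π_2 · P_{23} = π_3 · P_{32}.
From π_1 · 6/7 = π_2 · 6/7: π_2/π_1 = (6/7)/(6/7) = 1.
From π_2 · 1/9 = π_3 · 2/7: π_3/π_2 = (1/9)/(2/7) = 7/18.
Take π_1 proportional to 1; then unnormalized π = (1, 1, 7/18). Normalize by dividing by the sum 43/18:
  π = (18/43, 18/43, 7/43).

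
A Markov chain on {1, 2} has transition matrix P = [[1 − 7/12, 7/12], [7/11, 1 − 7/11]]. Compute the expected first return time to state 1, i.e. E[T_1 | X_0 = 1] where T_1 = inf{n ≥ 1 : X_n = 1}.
E[T_1 | X_0 = 1] = 1/π_1 = 23/12

For an irreducible recurrent Markov chain with stationary distribution π, E[T_i | X_0 = i] = 1/π_i (Kac's formula). Here π_1 = (7/11)/(7/12 + 7/11) = (7/11)/(161/132) = 12/23, so E[T_1 | X_0 = 1] = 1/π_1 = (7/12 + 7/11)/(7/11) = (161/132)/(7/11) = 23/12.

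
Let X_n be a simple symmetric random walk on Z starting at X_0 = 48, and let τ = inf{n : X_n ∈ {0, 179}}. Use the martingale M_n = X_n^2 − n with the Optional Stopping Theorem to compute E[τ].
E[τ] = 6288

M_n = X_n^2 − n is a martingale (since E[X_{n+1}^2 | F_n] = X_n^2 + 1). By OST (τ has finite mean in a bounded region), E[M_τ] = E[M_0] = X_0^2 − 0 = 48^2 = 2304. Also E[M_τ] = E[X_τ^2] − E[τ]. The walk exits at 0 or 179, with P(hit 179 first) = 48/179, so E[X_τ^2] = 179^2 · 48/179 + 0 = 8592. Thus E[τ] = E[X_τ^2] − E[M_τ] = 8592 − 2304 = 6288 = 48(179 − 48) = 6288.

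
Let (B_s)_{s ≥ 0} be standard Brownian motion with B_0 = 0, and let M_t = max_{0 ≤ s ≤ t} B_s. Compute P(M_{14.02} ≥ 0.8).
P(M_{14.02} ≥ 0.8) = 2·P(B_{14.02} ≥ 0.8) = 2(1 − Φ(0.8/√14.02)) ≈ 0.8308

By the reflection principle for Brownian motion, P(M_t ≥ a) = 2 · P(B_t ≥ a) for a ≥ 0. Since B_t ~ N(0, t), P(B_t ≥ 0.8) = 1 − Φ(0.8/√t) = 1 − Φ(0.8/√14.02) = 1 − Φ(0.2137). So
  P(M_{14.02} ≥ 0.8) = 2(1 − Φ(0.2137)) ≈ 0.8308.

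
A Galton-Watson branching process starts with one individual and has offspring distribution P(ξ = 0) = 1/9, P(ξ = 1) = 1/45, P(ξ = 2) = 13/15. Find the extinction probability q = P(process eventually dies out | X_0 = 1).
q = 5/39

The pgf is f(s) = 1/9 + 1/45·s + 13/15·s². The extinction probability q is the smallest fixed point of f in [0, 1]. Setting s = f(s):
  13/15·s² + (1/45 − 1)·s + 1/9 = 0
  13/15·s² − (1/9 + 13/15)·s + 1/9 = 0
which factors as (s − 1)·(13/15·s − 1/9) = 0, giving roots s = 1 and s = (1/9)/(13/15) = 5/39.
Mean offspring μ = 1/45 + 2·13/15 = 79/45 > 1 (supercritical), so q < 1. The extinction probability is the smaller root: q = (1/9)/(13/15) = 5/39.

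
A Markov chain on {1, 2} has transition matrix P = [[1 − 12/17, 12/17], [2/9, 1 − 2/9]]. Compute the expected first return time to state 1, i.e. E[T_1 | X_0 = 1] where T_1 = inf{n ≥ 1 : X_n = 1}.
E[T_1 | X_0 = 1] = 1/π_1 = 71/17

For an irreducible recurrent Markov chain with stationary distribution π, E[T_i | X_0 = i] = 1/π_i (Kac's formula). Here π_1 = (2/9)/(12/17 + 2/9) = (2/9)/(142/153) = 17/71, so E[T_1 | X_0 = 1] = 1/π_1 = (12/17 + 2/9)/(2/9) = (142/153)/(2/9) = 71/17.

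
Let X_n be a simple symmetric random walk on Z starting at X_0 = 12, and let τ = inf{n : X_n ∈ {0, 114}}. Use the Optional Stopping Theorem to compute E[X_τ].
E[X_τ] = 12

X_n is a martingale and τ is a bounded-mean stopping time (indeed τ is finite a.s. with bounded expectation since the walk is in a bounded region). By the OST, E[X_τ] = E[X_0] = 12. Equivalently: E[X_τ] = 114 · P(hit 114 first) + 0 · P(hit 0 first) = 114 · (12/114) = 12.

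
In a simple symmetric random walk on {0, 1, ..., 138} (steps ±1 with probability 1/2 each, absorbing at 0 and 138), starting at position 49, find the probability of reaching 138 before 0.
P(hit 138 before 0) = 49/138

Let u_k = P(hit 138 before 0 | start at k). Then u_0 = 0, u_138 = 1, and u_k = u_{k-1}/2 + u_{k+1}/2 for 1 ≤ k ≤ 137. This harmonic recurrence is solved by u_k = k/138, giving u_49 = 49/138.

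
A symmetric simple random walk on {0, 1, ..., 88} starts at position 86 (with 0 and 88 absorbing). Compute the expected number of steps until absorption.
E[τ | X_0 = 86] = 172

Let v_k = E[τ | X_0 = k]. Boundary: v_0 = v_88 = 0. Recurrence: v_k = 1 + (v_{k-1} + v_{k+1})/2 for 1 ≤ k ≤ 87. The particular solution to v_k − (v_{k-1} + v_{k+1})/2 = 1 is v_k = −k^2. Adding homogeneous solution A + B k and matching boundaries gives v_k = k (88 − k). Substituting k = 86: v_86 = 86 · 2 = 172.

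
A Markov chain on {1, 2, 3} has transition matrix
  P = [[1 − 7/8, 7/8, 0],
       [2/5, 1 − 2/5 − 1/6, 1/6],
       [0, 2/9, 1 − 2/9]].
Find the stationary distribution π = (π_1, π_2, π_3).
π = (64/309, 140/309, 35/103)

This is a birth-death chain on three states, which satisfies detailed balance: π_1 · P_{12} = π_2 · P_{21} and π_2 · P_{23} = π_3 · P_{32}.
From π_1 · 7/8 = π_2 · 2/5: π_2/π_1 = (7/8)/(2/5) = 35/16.
From π_2 · 1/6 = π_3 · 2/9: π_3/π_2 = (1/6)/(2/9) = 3/4.
Take π_1 proportional to 1; then unnormalized π = (1, 35/16, 105/64). Normalize by dividing by the sum 309/64:
  π = (64/309, 140/309, 35/103).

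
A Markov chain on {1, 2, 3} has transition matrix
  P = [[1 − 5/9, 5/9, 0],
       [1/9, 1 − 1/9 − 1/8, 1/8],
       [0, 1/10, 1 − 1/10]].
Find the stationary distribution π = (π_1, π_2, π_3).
π = (4/49, 20/49, 25/49)

This is a birth-death chain on three states, which satisfies detailed balance: π_1 · P_{12} = π_2 · P_{21} and π_2 · P_{23} = π_3 · P_{32}.
From π_1 · 5/9 = π_2 · 1/9: π_2/π_1 = (5/9)/(1/9) = 5.
From π_2 · 1/8 = π_3 · 1/10: π_3/π_2 = (1/8)/(1/10) = 5/4.
Take π_1 proportional to 1; then unnormalized π = (1, 5, 25/4). Normalize by dividing by the sum 49/4:
  π = (4/49, 20/49, 25/49).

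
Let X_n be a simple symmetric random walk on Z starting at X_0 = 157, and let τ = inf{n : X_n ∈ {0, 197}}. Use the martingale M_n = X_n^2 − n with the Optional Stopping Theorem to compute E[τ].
E[τ] = 6280

M_n = X_n^2 − n is a martingale (since E[X_{n+1}^2 | F_n] = X_n^2 + 1). By OST (τ has finite mean in a bounded region), E[M_τ] = E[M_0] = X_0^2 − 0 = 157^2 = 24649. Also E[M_τ] = E[X_τ^2] − E[τ]. The walk exits at 0 or 197, with P(hit 197 first) = 157/197, so E[X_τ^2] = 197^2 · 157/197 + 0 = 30929. Thus E[τ] = E[X_τ^2] − E[M_τ] = 30929 − 24649 = 6280 = 157(197 − 157) = 6280.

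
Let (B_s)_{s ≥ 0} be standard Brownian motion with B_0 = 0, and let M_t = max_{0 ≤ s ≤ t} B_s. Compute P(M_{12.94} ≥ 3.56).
P(M_{12.94} ≥ 3.56) = 2·P(B_{12.94} ≥ 3.56) = 2(1 − Φ(3.56/√12.94)) ≈ 0.3223

By the reflection principle for Brownian motion, P(M_t ≥ a) = 2 · P(B_t ≥ a) for a ≥ 0. Since B_t ~ N(0, t), P(B_t ≥ 3.56) = 1 − Φ(3.56/√t) = 1 − Φ(3.56/√12.94) = 1 − Φ(0.9897). So
  P(M_{12.94} ≥ 3.56) = 2(1 − Φ(0.9897)) ≈ 0.3223.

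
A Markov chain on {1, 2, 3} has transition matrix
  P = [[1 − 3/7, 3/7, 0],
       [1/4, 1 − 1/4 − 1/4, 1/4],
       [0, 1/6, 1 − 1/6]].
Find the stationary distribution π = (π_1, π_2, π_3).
π = (7/37, 12/37, 18/37)

This is a birth-death chain on three states, which satisfies detailed balance: π_1 · P_{12} = π_2 · P_{21} and π_2 · P_{23} = π_3 · P_{32}.
From π_1 · 3/7 = π_2 · 1/4: π_2/π_1 = (3/7)/(1/4) = 12/7.
From π_2 · 1/4 = π_3 · 1/6: π_3/π_2 = (1/4)/(1/6) = 3/2.
Take π_1 proportional to 1; then unnormalized π = (1, 12/7, 18/7). Normalize by dividing by the sum 37/7:
  π = (7/37, 12/37, 18/37).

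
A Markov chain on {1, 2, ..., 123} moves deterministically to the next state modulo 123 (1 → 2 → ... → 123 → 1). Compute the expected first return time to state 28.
E[T_28 | X_0 = 28] = 123

The chain cycles deterministically, so starting at state 28 it returns in exactly 123 steps. Equivalently, the stationary distribution is uniform π_j = 1/123 for every state j, so by Kac's formula E[T_28] = 1/π_28 = 123.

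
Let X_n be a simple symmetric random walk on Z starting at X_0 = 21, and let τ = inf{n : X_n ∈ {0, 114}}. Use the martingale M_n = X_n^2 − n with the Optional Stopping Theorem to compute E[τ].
E[τ] = 1953

M_n = X_n^2 − n is a martingale (since E[X_{n+1}^2 | F_n] = X_n^2 + 1). By OST (τ has finite mean in a bounded region), E[M_τ] = E[M_0] = X_0^2 − 0 = 21^2 = 441. Also E[M_τ] = E[X_τ^2] − E[τ]. The walk exits at 0 or 114, with P(hit 114 first) = 21/114, so E[X_τ^2] = 114^2 · 21/114 + 0 = 2394. Thus E[τ] = E[X_τ^2] − E[M_τ] = 2394 − 441 = 1953 = 21(114 − 21) = 1953.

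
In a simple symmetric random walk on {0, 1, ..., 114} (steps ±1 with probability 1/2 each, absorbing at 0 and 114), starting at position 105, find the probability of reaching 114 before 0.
P(hit 114 before 0) = 105/114 = 35/38

Let u_k = P(hit 114 before 0 | start at k). Then u_0 = 0, u_114 = 1, and u_k = u_{k-1}/2 + u_{k+1}/2 for 1 ≤ k ≤ 113. This harmonic recurrence is solved by u_k = k/114, giving u_105 = 105/114 = 35/38.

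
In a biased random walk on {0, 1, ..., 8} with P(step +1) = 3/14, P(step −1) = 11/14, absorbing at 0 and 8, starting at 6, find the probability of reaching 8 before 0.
P(hit 8 before 0) = (1 − (11/3)^6) / (1 − (11/3)^8) = 142299/1913860

Let u_k denote P(reach 8 before 0 | start at k). Boundary: u_0 = 0, u_8 = 1. Recurrence: u_k = 3/14·u_{k+1} + 11/14·u_{k-1} for 1 ≤ k ≤ 7. Try u_k = A + B·r^k with r = q/p = (11/14)/(3/14) = 11/3. Substitution satisfies the recurrence; boundary conditions give:
  u_k = (1 − r^k) / (1 − r^N) = (1 − (11/3)^6) / (1 − (11/3)^8) = 142299/1913860.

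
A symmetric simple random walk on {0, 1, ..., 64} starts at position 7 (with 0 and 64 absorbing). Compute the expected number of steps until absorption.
E[τ | X_0 = 7] = 399

Let v_k = E[τ | X_0 = k]. Boundary: v_0 = v_64 = 0. Recurrence: v_k = 1 + (v_{k-1} + v_{k+1})/2 for 1 ≤ k ≤ 63. The particular solution to v_k − (v_{k-1} + v_{k+1})/2 = 1 is v_k = −k^2. Adding homogeneous solution A + B k and matching boundaries gives v_k = k (64 − k). Substituting k = 7: v_7 = 7 · 57 = 399.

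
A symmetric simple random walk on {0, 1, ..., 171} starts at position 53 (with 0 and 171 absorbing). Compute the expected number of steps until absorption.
E[τ | X_0 = 53] = 6254

Let v_k = E[τ | X_0 = k]. Boundary: v_0 = v_171 = 0. Recurrence: v_k = 1 + (v_{k-1} + v_{k+1})/2 for 1 ≤ k ≤ 170. The particular solution to v_k − (v_{k-1} + v_{k+1})/2 = 1 is v_k = −k^2. Adding homogeneous solution A + B k and matching boundaries gives v_k = k (171 − k). Substituting k = 53: v_53 = 53 · 118 = 6254.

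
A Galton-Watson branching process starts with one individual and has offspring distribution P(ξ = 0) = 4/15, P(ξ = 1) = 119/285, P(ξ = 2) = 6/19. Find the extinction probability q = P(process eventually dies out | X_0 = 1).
q = 38/45

The pgf is f(s) = 4/15 + 119/285·s + 6/19·s². The extinction probability q is the smallest fixed point of f in [0, 1]. Setting s = f(s):
  6/19·s² + (119/285 − 1)·s + 4/15 = 0
  6/19·s² − (4/15 + 6/19)·s + 4/15 = 0
which factors as (s − 1)·(6/19·s − 4/15) = 0, giving roots s = 1 and s = (4/15)/(6/19) = 38/45.
Mean offspring μ = 119/285 + 2·6/19 = 299/285 > 1 (supercritical), so q < 1. The extinction probability is the smaller root: q = (4/15)/(6/19) = 38/45.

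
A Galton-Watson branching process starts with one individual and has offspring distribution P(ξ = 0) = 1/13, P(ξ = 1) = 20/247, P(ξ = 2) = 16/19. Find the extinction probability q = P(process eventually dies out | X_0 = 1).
q = 19/208

The pgf is f(s) = 1/13 + 20/247·s + 16/19·s². The extinction probability q is the smallest fixed point of f in [0, 1]. Setting s = f(s):
  16/19·s² + (20/247 − 1)·s + 1/13 = 0
  16/19·s² − (1/13 + 16/19)·s + 1/13 = 0
which factors as (s − 1)·(16/19·s − 1/13) = 0, giving roots s = 1 and s = (1/13)/(16/19) = 19/208.
Mean offspring μ = 20/247 + 2·16/19 = 436/247 > 1 (supercritical), so q < 1. The extinction probability is the smaller root: q = (1/13)/(16/19) = 19/208.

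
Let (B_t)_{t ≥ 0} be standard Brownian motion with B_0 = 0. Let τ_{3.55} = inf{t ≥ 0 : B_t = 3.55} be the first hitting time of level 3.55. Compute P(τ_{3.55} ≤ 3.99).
P(τ_{3.55} ≤ 3.99) = 2(1 − Φ(3.55/√3.99)) = 2(1 − Φ(1.7772)) ≈ 0.0755

By the reflection principle for standard BM, P(τ_b ≤ t) = 2 · P(B_t ≥ b). Since B_t ~ N(0, t), P(B_t ≥ 3.55) = 1 − Φ(3.55/√t) = 1 − Φ(3.55/√3.99) = 1 − Φ(1.7772) ≈ 0.03777. Doubling: P(τ_{3.55} ≤ 3.99) ≈ 2 · 0.03777 = 0.07554 ≈ 0.0755.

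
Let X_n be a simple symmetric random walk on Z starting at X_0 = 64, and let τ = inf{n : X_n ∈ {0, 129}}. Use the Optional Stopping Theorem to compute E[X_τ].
E[X_τ] = 64

X_n is a martingale and τ is a bounded-mean stopping time (indeed τ is finite a.s. with bounded expectation since the walk is in a bounded region). By the OST, E[X_τ] = E[X_0] = 64. Equivalently: E[X_τ] = 129 · P(hit 129 first) + 0 · P(hit 0 first) = 129 · (64/129) = 64.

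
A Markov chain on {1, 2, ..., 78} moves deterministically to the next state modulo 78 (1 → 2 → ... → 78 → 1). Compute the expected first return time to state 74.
E[T_74 | X_0 = 74] = 78

The chain cycles deterministically, so starting at state 74 it returns in exactly 78 steps. Equivalently, the stationary distribution is uniform π_j = 1/78 for every state j, so by Kac's formula E[T_74] = 1/π_74 = 78.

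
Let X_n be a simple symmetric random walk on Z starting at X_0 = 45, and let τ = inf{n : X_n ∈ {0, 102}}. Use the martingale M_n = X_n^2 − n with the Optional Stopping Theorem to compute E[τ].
E[τ] = 2565

M_n = X_n^2 − n is a martingale (since E[X_{n+1}^2 | F_n] = X_n^2 + 1). By OST (τ has finite mean in a bounded region), E[M_τ] = E[M_0] = X_0^2 − 0 = 45^2 = 2025. Also E[M_τ] = E[X_τ^2] − E[τ]. The walk exits at 0 or 102, with P(hit 102 first) = 45/102, so E[X_τ^2] = 102^2 · 45/102 + 0 = 4590. Thus E[τ] = E[X_τ^2] − E[M_τ] = 4590 − 2025 = 2565 = 45(102 − 45) = 2565.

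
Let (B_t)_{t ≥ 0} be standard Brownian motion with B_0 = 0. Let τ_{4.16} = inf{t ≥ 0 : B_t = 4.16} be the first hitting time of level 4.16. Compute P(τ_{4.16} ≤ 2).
P(τ_{4.16} ≤ 2) = 2(1 − Φ(4.16/√2)) = 2(1 − Φ(2.9416)) ≈ 0.0033

By the reflection principle for standard BM, P(τ_b ≤ t) = 2 · P(B_t ≥ b). Since B_t ~ N(0, t), P(B_t ≥ 4.16) = 1 − Φ(4.16/√t) = 1 − Φ(4.16/√2) = 1 − Φ(2.9416) ≈ 0.00163. Doubling: P(τ_{4.16} ≤ 2) ≈ 2 · 0.00163 = 0.00326 ≈ 0.0033.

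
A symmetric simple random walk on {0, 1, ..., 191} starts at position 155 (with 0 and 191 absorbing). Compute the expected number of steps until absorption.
E[τ | X_0 = 155] = 5580

Let v_k = E[τ | X_0 = k]. Boundary: v_0 = v_191 = 0. Recurrence: v_k = 1 + (v_{k-1} + v_{k+1})/2 for 1 ≤ k ≤ 190. The particular solution to v_k − (v_{k-1} + v_{k+1})/2 = 1 is v_k = −k^2. Adding homogeneous solution A + B k and matching boundaries gives v_k = k (191 − k). Substituting k = 155: v_155 = 155 · 36 = 5580.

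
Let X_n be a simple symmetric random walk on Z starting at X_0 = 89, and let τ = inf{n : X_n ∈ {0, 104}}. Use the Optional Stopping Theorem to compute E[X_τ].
E[X_τ] = 89

X_n is a martingale and τ is a bounded-mean stopping time (indeed τ is finite a.s. with bounded expectation since the walk is in a bounded region). By the OST, E[X_τ] = E[X_0] = 89. Equivalently: E[X_τ] = 104 · P(hit 104 first) + 0 · P(hit 0 first) = 104 · (89/104) = 89.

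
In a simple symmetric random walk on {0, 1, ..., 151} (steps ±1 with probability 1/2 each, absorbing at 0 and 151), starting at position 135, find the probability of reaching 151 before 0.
P(hit 151 before 0) = 135/151

Let u_k = P(hit 151 before 0 | start at k). Then u_0 = 0, u_151 = 1, and u_k = u_{k-1}/2 + u_{k+1}/2 for 1 ≤ k ≤ 150. This harmonic recurrence is solved by u_k = k/151, giving u_135 = 135/151.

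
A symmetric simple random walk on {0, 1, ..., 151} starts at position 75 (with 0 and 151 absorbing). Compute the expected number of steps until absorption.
E[τ | X_0 = 75] = 5700

Let v_k = E[τ | X_0 = k]. Boundary: v_0 = v_151 = 0. Recurrence: v_k = 1 + (v_{k-1} + v_{k+1})/2 for 1 ≤ k ≤ 150. The particular solution to v_k − (v_{k-1} + v_{k+1})/2 = 1 is v_k = −k^2. Adding homogeneous solution A + B k and matching boundaries gives v_k = k (151 − k). Substituting k = 75: v_75 = 75 · 76 = 5700.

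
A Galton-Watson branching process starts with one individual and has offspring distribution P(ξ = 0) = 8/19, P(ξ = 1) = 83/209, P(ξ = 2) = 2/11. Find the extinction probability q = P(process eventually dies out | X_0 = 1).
q = 1

Mean offspring μ = 0·8/19 + 1·83/209 + 2·2/11 = 159/209 ≤ 1. For μ ≤ 1 with offspring not concentrated at 1, the Galton-Watson process goes extinct almost surely, so q = 1.
(Algebraic check: The pgf is f(s) = 8/19 + 83/209·s + 2/11·s². The extinction probability q is the smallest fixed point of f in [0, 1]. Setting s = f(s):
  2/11·s² + (83/209 − 1)·s + 8/19 = 0
  2/11·s² − (8/19 + 2/11)·s + 8/19 = 0
which factors as (s − 1)·(2/11·s − 8/19) = 0, giving roots s = 1 and s = (8/19)/(2/11) = 44/19. Since 44/19 ≥ 1, the smallest root in [0, 1] is s = 1.)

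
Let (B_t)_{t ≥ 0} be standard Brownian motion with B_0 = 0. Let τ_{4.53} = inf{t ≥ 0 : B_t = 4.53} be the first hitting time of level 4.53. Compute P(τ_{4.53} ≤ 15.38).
P(τ_{4.53} ≤ 15.38) = 2(1 − Φ(4.53/√15.38)) = 2(1 − Φ(1.1551)) ≈ 0.2480

By the reflection principle for standard BM, P(τ_b ≤ t) = 2 · P(B_t ≥ b). Since B_t ~ N(0, t), P(B_t ≥ 4.53) = 1 − Φ(4.53/√t) = 1 − Φ(4.53/√15.38) = 1 − Φ(1.1551) ≈ 0.12402. Doubling: P(τ_{4.53} ≤ 15.38) ≈ 2 · 0.12402 = 0.24804 ≈ 0.2480.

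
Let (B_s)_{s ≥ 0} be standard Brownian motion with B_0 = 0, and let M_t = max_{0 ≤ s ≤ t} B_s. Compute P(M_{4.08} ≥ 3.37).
P(M_{4.08} ≥ 3.37) = 2·P(B_{4.08} ≥ 3.37) = 2(1 − Φ(3.37/√4.08)) ≈ 0.0952

By the reflection principle for Brownian motion, P(M_t ≥ a) = 2 · P(B_t ≥ a) for a ≥ 0. Since B_t ~ N(0, t), P(B_t ≥ 3.37) = 1 − Φ(3.37/√t) = 1 − Φ(3.37/√4.08) = 1 − Φ(1.6684). So
  P(M_{4.08} ≥ 3.37) = 2(1 − Φ(1.6684)) ≈ 0.0952.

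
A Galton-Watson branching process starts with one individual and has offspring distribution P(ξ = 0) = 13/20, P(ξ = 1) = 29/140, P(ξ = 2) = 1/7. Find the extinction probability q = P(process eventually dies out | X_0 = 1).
q = 1

Mean offspring μ = 0·13/20 + 1·29/140 + 2·1/7 = 69/140 ≤ 1. For μ ≤ 1 with offspring not concentrated at 1, the Galton-Watson process goes extinct almost surely, so q = 1.
(Algebraic check: The pgf is f(s) = 13/20 + 29/140·s + 1/7·s². The extinction probability q is the smallest fixed point of f in [0, 1]. Setting s = f(s):
  1/7·s² + (29/140 − 1)·s + 13/20 = 0
  1/7·s² − (13/20 + 1/7)·s + 13/20 = 0
which factors as (s − 1)·(1/7·s − 13/20) = 0, giving roots s = 1 and s = (13/20)/(1/7) = 91/20. Since 91/20 ≥ 1, the smallest root in [0, 1] is s = 1.)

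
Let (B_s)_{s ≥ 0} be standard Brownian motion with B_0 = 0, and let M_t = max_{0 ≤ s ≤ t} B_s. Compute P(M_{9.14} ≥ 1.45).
P(M_{9.14} ≥ 1.45) = 2·P(B_{9.14} ≥ 1.45) = 2(1 − Φ(1.45/√9.14)) ≈ 0.6315

By the reflection principle for Brownian motion, P(M_t ≥ a) = 2 · P(B_t ≥ a) for a ≥ 0. Since B_t ~ N(0, t), P(B_t ≥ 1.45) = 1 − Φ(1.45/√t) = 1 − Φ(1.45/√9.14) = 1 − Φ(0.4796). So
  P(M_{9.14} ≥ 1.45) = 2(1 − Φ(0.4796)) ≈ 0.6315.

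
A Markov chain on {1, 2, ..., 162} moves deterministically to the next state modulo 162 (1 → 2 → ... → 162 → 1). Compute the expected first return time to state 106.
E[T_106 | X_0 = 106] = 162

The chain cycles deterministically, so starting at state 106 it returns in exactly 162 steps. Equivalently, the stationary distribution is uniform π_j = 1/162 for every state j, so by Kac's formula E[T_106] = 1/π_106 = 162.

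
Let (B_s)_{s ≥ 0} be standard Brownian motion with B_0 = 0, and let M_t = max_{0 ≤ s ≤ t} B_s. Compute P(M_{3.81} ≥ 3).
P(M_{3.81} ≥ 3) = 2·P(B_{3.81} ≥ 3) = 2(1 − Φ(3/√3.81)) ≈ 0.1243

By the reflection principle for Brownian motion, P(M_t ≥ a) = 2 · P(B_t ≥ a) for a ≥ 0. Since B_t ~ N(0, t), P(B_t ≥ 3) = 1 − Φ(3/√t) = 1 − Φ(3/√3.81) = 1 − Φ(1.5369). So
  P(M_{3.81} ≥ 3) = 2(1 − Φ(1.5369)) ≈ 0.1243.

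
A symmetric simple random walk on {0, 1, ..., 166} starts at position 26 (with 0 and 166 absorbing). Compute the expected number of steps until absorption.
E[τ | X_0 = 26] = 3640

Let v_k = E[τ | X_0 = k]. Boundary: v_0 = v_166 = 0. Recurrence: v_k = 1 + (v_{k-1} + v_{k+1})/2 for 1 ≤ k ≤ 165. The particular solution to v_k − (v_{k-1} + v_{k+1})/2 = 1 is v_k = −k^2. Adding homogeneous solution A + B k and matching boundaries gives v_k = k (166 − k). Substituting k = 26: v_26 = 26 · 140 = 3640.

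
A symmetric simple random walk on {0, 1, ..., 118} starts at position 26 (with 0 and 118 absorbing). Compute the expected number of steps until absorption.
E[τ | X_0 = 26] = 2392

Let v_k = E[τ | X_0 = k]. Boundary: v_0 = v_118 = 0. Recurrence: v_k = 1 + (v_{k-1} + v_{k+1})/2 for 1 ≤ k ≤ 117. The particular solution to v_k − (v_{k-1} + v_{k+1})/2 = 1 is v_k = −k^2. Adding homogeneous solution A + B k and matching boundaries gives v_k = k (118 − k). Substituting k = 26: v_26 = 26 · 92 = 2392.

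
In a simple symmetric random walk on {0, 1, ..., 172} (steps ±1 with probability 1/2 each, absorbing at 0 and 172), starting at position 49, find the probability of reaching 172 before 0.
P(hit 172 before 0) = 49/172

Let u_k = P(hit 172 before 0 | start at k). Then u_0 = 0, u_172 = 1, and u_k = u_{k-1}/2 + u_{k+1}/2 for 1 ≤ k ≤ 171. This harmonic recurrence is solved by u_k = k/172, giving u_49 = 49/172.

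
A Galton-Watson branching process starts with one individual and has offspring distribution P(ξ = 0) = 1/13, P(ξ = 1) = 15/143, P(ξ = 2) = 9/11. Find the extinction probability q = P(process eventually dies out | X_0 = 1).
q = 11/117

The pgf is f(s) = 1/13 + 15/143·s + 9/11·s². The extinction probability q is the smallest fixed point of f in [0, 1]. Setting s = f(s):
  9/11·s² + (15/143 − 1)·s + 1/13 = 0
  9/11·s² − (1/13 + 9/11)·s + 1/13 = 0
which factors as (s − 1)·(9/11·s − 1/13) = 0, giving roots s = 1 and s = (1/13)/(9/11) = 11/117.
Mean offspring μ = 15/143 + 2·9/11 = 249/143 > 1 (supercritical), so q < 1. The extinction probability is the smaller root: q = (1/13)/(9/11) = 11/117.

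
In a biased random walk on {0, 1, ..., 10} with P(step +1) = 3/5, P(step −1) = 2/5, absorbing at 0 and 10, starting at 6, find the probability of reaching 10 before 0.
P(hit 10 before 0) = (1 − (2/3)^6) / (1 − (2/3)^10) = 10773/11605

Let u_k denote P(reach 10 before 0 | start at k). Boundary: u_0 = 0, u_10 = 1. Recurrence: u_k = 3/5·u_{k+1} + 2/5·u_{k-1} for 1 ≤ k ≤ 9. Try u_k = A + B·r^k with r = q/p = (2/5)/(3/5) = 2/3. Substitution satisfies the recurrence; boundary conditions give:
  u_k = (1 − r^k) / (1 − r^N) = (1 − (2/3)^6) / (1 − (2/3)^10) = 10773/11605.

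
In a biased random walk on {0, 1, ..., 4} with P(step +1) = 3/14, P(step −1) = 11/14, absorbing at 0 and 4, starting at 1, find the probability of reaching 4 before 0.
P(hit 4 before 0) = (1 − (11/3)^1) / (1 − (11/3)^4) = 27/1820

Let u_k denote P(reach 4 before 0 | start at k). Boundary: u_0 = 0, u_4 = 1. Recurrence: u_k = 3/14·u_{k+1} + 11/14·u_{k-1} for 1 ≤ k ≤ 3. Try u_k = A + B·r^k with r = q/p = (11/14)/(3/14) = 11/3. Substitution satisfies the recurrence; boundary conditions give:
  u_k = (1 − r^k) / (1 − r^N) = (1 − (11/3)^1) / (1 − (11/3)^4) = 27/1820.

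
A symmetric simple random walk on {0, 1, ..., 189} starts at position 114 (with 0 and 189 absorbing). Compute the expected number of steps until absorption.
E[τ | X_0 = 114] = 8550

Let v_k = E[τ | X_0 = k]. Boundary: v_0 = v_189 = 0. Recurrence: v_k = 1 + (v_{k-1} + v_{k+1})/2 for 1 ≤ k ≤ 188. The particular solution to v_k − (v_{k-1} + v_{k+1})/2 = 1 is v_k = −k^2. Adding homogeneous solution A + B k and matching boundaries gives v_k = k (189 − k). Substituting k = 114: v_114 = 114 · 75 = 8550.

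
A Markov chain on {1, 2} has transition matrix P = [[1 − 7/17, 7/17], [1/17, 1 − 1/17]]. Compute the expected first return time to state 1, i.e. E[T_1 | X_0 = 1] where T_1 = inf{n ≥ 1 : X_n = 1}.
E[T_1 | X_0 = 1] = 1/π_1 = 8

For an irreducible recurrent Markov chain with stationary distribution π, E[T_i | X_0 = i] = 1/π_i (Kac's formula). Here π_1 = (1/17)/(7/17 + 1/17) = (1/17)/(8/17) = 1/8, so E[T_1 | X_0 = 1] = 1/π_1 = (7/17 + 1/17)/(1/17) = (8/17)/(1/17) = 8.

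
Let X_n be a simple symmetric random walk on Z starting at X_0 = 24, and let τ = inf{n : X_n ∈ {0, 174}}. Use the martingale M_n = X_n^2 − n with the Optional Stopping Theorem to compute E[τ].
E[τ] = 3600

M_n = X_n^2 − n is a martingale (since E[X_{n+1}^2 | F_n] = X_n^2 + 1). By OST (τ has finite mean in a bounded region), E[M_τ] = E[M_0] = X_0^2 − 0 = 24^2 = 576. Also E[M_τ] = E[X_τ^2] − E[τ]. The walk exits at 0 or 174, with P(hit 174 first) = 24/174, so E[X_τ^2] = 174^2 · 24/174 + 0 = 4176. Thus E[τ] = E[X_τ^2] − E[M_τ] = 4176 − 576 = 3600 = 24(174 − 24) = 3600.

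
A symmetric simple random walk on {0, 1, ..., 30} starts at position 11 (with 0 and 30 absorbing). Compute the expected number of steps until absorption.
E[τ | X_0 = 11] = 209

Let v_k = E[τ | X_0 = k]. Boundary: v_0 = v_30 = 0. Recurrence: v_k = 1 + (v_{k-1} + v_{k+1})/2 for 1 ≤ k ≤ 29. The particular solution to v_k − (v_{k-1} + v_{k+1})/2 = 1 is v_k = −k^2. Adding homogeneous solution A + B k and matching boundaries gives v_k = k (30 − k). Substituting k = 11: v_11 = 11 · 19 = 209.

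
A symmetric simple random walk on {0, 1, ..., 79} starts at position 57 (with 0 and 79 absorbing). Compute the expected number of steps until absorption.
E[τ | X_0 = 57] = 1254

Let v_k = E[τ | X_0 = k]. Boundary: v_0 = v_79 = 0. Recurrence: v_k = 1 + (v_{k-1} + v_{k+1})/2 for 1 ≤ k ≤ 78. The particular solution to v_k − (v_{k-1} + v_{k+1})/2 = 1 is v_k = −k^2. Adding homogeneous solution A + B k and matching boundaries gives v_k = k (79 − k). Substituting k = 57: v_57 = 57 · 22 = 1254.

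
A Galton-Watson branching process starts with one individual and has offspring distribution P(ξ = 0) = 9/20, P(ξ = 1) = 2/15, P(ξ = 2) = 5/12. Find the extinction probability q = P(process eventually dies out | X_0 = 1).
q = 1

Mean offspring μ = 0·9/20 + 1·2/15 + 2·5/12 = 29/30 ≤ 1. For μ ≤ 1 with offspring not concentrated at 1, the Galton-Watson process goes extinct almost surely, so q = 1.
(Algebraic check: The pgf is f(s) = 9/20 + 2/15·s + 5/12·s². The extinction probability q is the smallest fixed point of f in [0, 1]. Setting s = f(s):
  5/12·s² + (2/15 − 1)·s + 9/20 = 0
  5/12·s² − (9/20 + 5/12)·s + 9/20 = 0
which factors as (s − 1)·(5/12·s − 9/20) = 0, giving roots s = 1 and s = (9/20)/(5/12) = 27/25. Since 27/25 ≥ 1, the smallest root in [0, 1] is s = 1.)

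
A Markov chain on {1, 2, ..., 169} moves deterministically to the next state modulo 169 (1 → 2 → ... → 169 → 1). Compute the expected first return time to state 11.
E[T_11 | X_0 = 11] = 169

The chain cycles deterministically, so starting at state 11 it returns in exactly 169 steps. Equivalently, the stationary distribution is uniform π_j = 1/169 for every state j, so by Kac's formula E[T_11] = 1/π_11 = 169.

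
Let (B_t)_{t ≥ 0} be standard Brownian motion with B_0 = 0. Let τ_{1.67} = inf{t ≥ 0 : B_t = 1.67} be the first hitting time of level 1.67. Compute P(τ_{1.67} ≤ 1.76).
P(τ_{1.67} ≤ 1.76) = 2(1 − Φ(1.67/√1.76)) = 2(1 − Φ(1.2588)) ≈ 0.2081

By the reflection principle for standard BM, P(τ_b ≤ t) = 2 · P(B_t ≥ b). Since B_t ~ N(0, t), P(B_t ≥ 1.67) = 1 − Φ(1.67/√t) = 1 − Φ(1.67/√1.76) = 1 − Φ(1.2588) ≈ 0.10405. Doubling: P(τ_{1.67} ≤ 1.76) ≈ 2 · 0.10405 = 0.20810 ≈ 0.2081.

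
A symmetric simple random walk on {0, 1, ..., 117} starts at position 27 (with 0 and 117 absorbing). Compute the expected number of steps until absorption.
E[τ | X_0 = 27] = 2430

Let v_k = E[τ | X_0 = k]. Boundary: v_0 = v_117 = 0. Recurrence: v_k = 1 + (v_{k-1} + v_{k+1})/2 for 1 ≤ k ≤ 116. The particular solution to v_k − (v_{k-1} + v_{k+1})/2 = 1 is v_k = −k^2. Adding homogeneous solution A + B k and matching boundaries gives v_k = k (117 − k). Substituting k = 27: v_27 = 27 · 90 = 2430.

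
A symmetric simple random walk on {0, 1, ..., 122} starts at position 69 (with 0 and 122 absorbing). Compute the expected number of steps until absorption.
E[τ | X_0 = 69] = 3657

Let v_k = E[τ | X_0 = k]. Boundary: v_0 = v_122 = 0. Recurrence: v_k = 1 + (v_{k-1} + v_{k+1})/2 for 1 ≤ k ≤ 121. The particular solution to v_k − (v_{k-1} + v_{k+1})/2 = 1 is v_k = −k^2. Adding homogeneous solution A + B k and matching boundaries gives v_k = k (122 − k). Substituting k = 69: v_69 = 69 · 53 = 3657.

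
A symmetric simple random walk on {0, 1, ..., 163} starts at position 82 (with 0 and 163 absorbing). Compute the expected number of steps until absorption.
E[τ | X_0 = 82] = 6642

Let v_k = E[τ | X_0 = k]. Boundary: v_0 = v_163 = 0. Recurrence: v_k = 1 + (v_{k-1} + v_{k+1})/2 for 1 ≤ k ≤ 162. The particular solution to v_k − (v_{k-1} + v_{k+1})/2 = 1 is v_k = −k^2. Adding homogeneous solution A + B k and matching boundaries gives v_k = k (163 − k). Substituting k = 82: v_82 = 82 · 81 = 6642.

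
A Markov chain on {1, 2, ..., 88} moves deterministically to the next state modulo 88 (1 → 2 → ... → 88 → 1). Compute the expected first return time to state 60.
E[T_60 | X_0 = 60] = 88

The chain cycles deterministically, so starting at state 60 it returns in exactly 88 steps. Equivalently, the stationary distribution is uniform π_j = 1/88 for every state j, so by Kac's formula E[T_60] = 1/π_60 = 88.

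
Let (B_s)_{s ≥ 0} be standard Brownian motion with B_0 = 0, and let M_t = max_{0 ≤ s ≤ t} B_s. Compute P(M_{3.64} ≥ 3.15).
P(M_{3.64} ≥ 3.15) = 2·P(B_{3.64} ≥ 3.15) = 2(1 − Φ(3.15/√3.64)) ≈ 0.0987

By the reflection principle for Brownian motion, P(M_t ≥ a) = 2 · P(B_t ≥ a) for a ≥ 0. Since B_t ~ N(0, t), P(B_t ≥ 3.15) = 1 − Φ(3.15/√t) = 1 − Φ(3.15/√3.64) = 1 − Φ(1.6510). So
  P(M_{3.64} ≥ 3.15) = 2(1 − Φ(1.6510)) ≈ 0.0987.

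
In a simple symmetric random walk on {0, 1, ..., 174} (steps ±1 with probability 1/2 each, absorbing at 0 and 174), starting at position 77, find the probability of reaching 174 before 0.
P(hit 174 before 0) = 77/174

Let u_k = P(hit 174 before 0 | start at k). Then u_0 = 0, u_174 = 1, and u_k = u_{k-1}/2 + u_{k+1}/2 for 1 ≤ k ≤ 173. This harmonic recurrence is solved by u_k = k/174, giving u_77 = 77/174.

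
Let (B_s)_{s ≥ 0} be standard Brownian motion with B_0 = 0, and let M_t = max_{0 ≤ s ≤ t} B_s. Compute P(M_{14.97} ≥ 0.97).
P(M_{14.97} ≥ 0.97) = 2·P(B_{14.97} ≥ 0.97) = 2(1 − Φ(0.97/√14.97)) ≈ 0.8020

By the reflection principle for Brownian motion, P(M_t ≥ a) = 2 · P(B_t ≥ a) for a ≥ 0. Since B_t ~ N(0, t), P(B_t ≥ 0.97) = 1 − Φ(0.97/√t) = 1 − Φ(0.97/√14.97) = 1 − Φ(0.2507). So
  P(M_{14.97} ≥ 0.97) = 2(1 − Φ(0.2507)) ≈ 0.8020.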